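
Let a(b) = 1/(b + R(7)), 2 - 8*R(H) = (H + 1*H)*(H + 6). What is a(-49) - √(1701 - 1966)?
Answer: -2/143 - I*√265 ≈ -0.013986 - 16.279*I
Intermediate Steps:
R(H) = ¼ - H*(6 + H)/4 (R(H) = ¼ - (H + 1*H)*(H + 6)/8 = ¼ - (H + H)*(6 + H)/8 = ¼ - 2*H*(6 + H)/8 = ¼ - H*(6 + H)/4)
a(b) = 1/(-45/2 + b) (a(b) = 1/(b + (¼ - 3/2*7 - ¼*7²)) = 1/(b + (¼ - 21/2 - ¼*49)) = 1/(b + (¼ - 21/2 - 49/4)) = 1/(b - 45/2) = 1/(-45/2 + b))
a(-49) - √(1701 - 1966) = 2/(-45 + 2*(-49)) - √(1701 - 1966) = 2/(-45 - 98) - √(-265) = 2/(-143) - I*√265 = 2*(-1/143) - I*√265 = -2/143 - I*√265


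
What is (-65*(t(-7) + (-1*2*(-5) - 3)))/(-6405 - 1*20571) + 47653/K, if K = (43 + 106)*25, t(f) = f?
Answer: 47653/3725 ≈ 12.793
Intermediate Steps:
K = 3725 (K = 149*25 = 3725)
(-65*(t(-7) + (-1*2*(-5) - 3)))/(-6405 - 1*20571) + 47653/K = (-65*(-7 + (-1*2*(-5) - 3)))/(-6405 - 1*20571) + 47653/3725 = (-65*(-7 + (-2*(-5) - 3)))/(-6405 - 20571) + 47653*(1/3725) = -65*(-7 + (10 - 3))/(-26976) + 47653/3725 = -65*(-7 + 7)*(-1/26976) + 47653/3725 = -65*0*(-1/26976) + 47653/3725 = 0*(-1/26976) + 47653/3725 = 0 + 47653/3725 = 47653/3725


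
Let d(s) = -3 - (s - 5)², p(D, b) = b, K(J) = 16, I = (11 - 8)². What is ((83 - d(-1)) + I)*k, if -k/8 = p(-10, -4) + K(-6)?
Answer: -12576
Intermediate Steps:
I = 9 (I = 3² = 9)
d(s) = -3 - (-5 + s)²
k = -96 (k = -8*(-4 + 16) = -8*12 = -96)
((83 - d(-1)) + I)*k = ((83 - (-3 - (-5 - 1)²)) + 9)*(-96) = ((83 - (-3 - 1*(-6)²)) + 9)*(-96) = ((83 - (-3 - 1*36)) + 9)*(-96) = ((83 - (-3 - 36)) + 9)*(-96) = ((83 - 1*(-39)) + 9)*(-96) = ((83 + 39) + 9)*(-96) = (122 + 9)*(-96) = 131*(-96) = -12576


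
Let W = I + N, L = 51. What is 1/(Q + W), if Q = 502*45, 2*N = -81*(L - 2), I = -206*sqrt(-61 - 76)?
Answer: 82422/1721601449 + 824*I*sqrt(137)/1721601449 ≈ 4.7875e-5 + 5.6022e-6*I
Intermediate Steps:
I = -206*I*sqrt(137) ≈ -2411.2*I
N = -3969/2 (N = (-81*(51 - 2))/2 = (-81*49)/2 = (1/2)*(-3969) = -3969/2 ≈ -1984.5)
W = -3969/2 - 206*I*sqrt(137) (W = -206*I*sqrt(137) - 3969/2 = -3969/2 - 206*I*sqrt(137) ≈ -1984.5 - 2411.2*I)
Q = 22590
1/(Q + W) = 1/(22590 + (-3969/2 - 206*I*sqrt(137))) = 1/(41211/2 - 206*I*sqrt(137))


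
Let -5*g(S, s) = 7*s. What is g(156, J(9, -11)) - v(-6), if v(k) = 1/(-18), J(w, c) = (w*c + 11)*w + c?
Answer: 101183/90 ≈ 1124.3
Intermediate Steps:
J(w, c) = c + w*(11 + c*w) (J(w, c) = (c*w + 11)*w + c = (11 + c*w)*w + c = w*(11 + c*w) + c = c + w*(11 + c*w))
v(k) = -1/18
g(S, s) = -7*s/5
g(156, J(9, -11)) - v(-6) = -7*(-11 + 11*9 - 11*9²)/5 - 1*(-1/18) = -7*(-11 + 99 - 11*81)/5 + 1/18 = -7*(-11 + 99 - 891)/5 + 1/18 = -7/5*(-803) + 1/18 = 5621/5 + 1/18 = 101183/90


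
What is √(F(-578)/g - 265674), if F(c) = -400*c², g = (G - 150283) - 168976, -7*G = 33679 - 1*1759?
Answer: I*√27814969056915514/323819 ≈ 515.04*I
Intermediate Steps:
G = -4560 (G = -(33679 - 1*1759)/7 = -(33679 - 1759)/7 = -⅐*31920 = -4560)
g = -323819 (g = (-4560 - 150283) - 168976 = -154843 - 168976 = -323819)
√(F(-578)/g - 265674) = √(-400*(-578)²/(-323819) - 265674) = √(-400*334084*(-1/323819) - 265674) = √(-133633600*(-1/323819) - 265674) = √(133633600/323819 - 265674) = √(-85896655406/323819) = I*√27814969056915514/323819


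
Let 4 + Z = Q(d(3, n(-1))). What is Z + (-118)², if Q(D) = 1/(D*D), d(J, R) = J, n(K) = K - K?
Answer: 125281/9 ≈ 13920.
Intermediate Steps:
n(K) = 0
Q(D) = D⁻² (Q(D) = 1/(D²) = D⁻²)
Z = -35/9 (Z = -4 + 3⁻² = -4 + ⅑ = -35/9 ≈ -3.8889)
Z + (-118)² = -35/9 + (-118)² = -35/9 + 13924 = 125281/9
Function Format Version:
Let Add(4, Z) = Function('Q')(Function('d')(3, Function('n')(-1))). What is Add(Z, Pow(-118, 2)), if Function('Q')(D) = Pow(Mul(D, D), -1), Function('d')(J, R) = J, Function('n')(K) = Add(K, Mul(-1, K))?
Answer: Rational(125281, 9) ≈ 13920.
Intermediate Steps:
Function('n')(K) = 0
Function('Q')(D) = Pow(D, -2) (Function('Q')(D) = Pow(Pow(D, 2), -1) = Pow(D, -2))
Z = Rational(-35, 9) (Z = Add(-4, Pow(3, -2)) = Add(-4, Rational(1, 9)) = Rational(-35, 9) ≈ -3.8889)
Add(Z, Pow(-118, 2)) = Add(Rational(-35, 9), Pow(-118, 2)) = Add(Rational(-35, 9), 13924) = Rational(125281, 9)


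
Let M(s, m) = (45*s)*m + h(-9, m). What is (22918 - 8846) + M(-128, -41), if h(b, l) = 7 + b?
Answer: 250230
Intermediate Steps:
M(s, m) = -2 + 45*m*s (M(s, m) = (45*s)*m + (7 - 9) = 45*m*s - 2 = -2 + 45*m*s)
(22918 - 8846) + M(-128, -41) = (22918 - 8846) + (-2 + 45*(-41)*(-128)) = 14072 + (-2 + 236160) = 14072 + 236158 = 250230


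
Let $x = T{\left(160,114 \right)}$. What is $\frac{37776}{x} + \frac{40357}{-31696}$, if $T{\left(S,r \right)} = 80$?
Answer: $\frac{74632471}{158480} \approx 470.93$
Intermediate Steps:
$x = 80$
$\frac{37776}{x} + \frac{40357}{-31696} = \frac{37776}{80} + \frac{40357}{-31696} = 37776 \cdot \frac{1}{80} + 40357 \left(- \frac{1}{31696}\right) = \frac{2361}{5} - \frac{40357}{31696} = \frac{74632471}{158480}$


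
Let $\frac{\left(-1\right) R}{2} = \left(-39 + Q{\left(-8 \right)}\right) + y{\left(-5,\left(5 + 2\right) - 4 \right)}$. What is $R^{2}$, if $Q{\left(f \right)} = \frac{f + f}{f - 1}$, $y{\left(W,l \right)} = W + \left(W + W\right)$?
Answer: $\frac{883600}{81} \approx 10909.0$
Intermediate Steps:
$y{\left(W,l \right)} = 3 W$ ($y{\left(W,l \right)} = W + 2 W = 3 W$)
$Q{\left(f \right)} = \frac{2 f}{-1 + f}$
$R = \frac{940}{9}$ ($R = - 2 \left(\left(-39 + 2 \left(-8\right) \frac{1}{-1 - 8}\right) + 3 \left(-5\right)\right) = - 2 \left(\left(-39 + 2 \left(-8\right) \frac{1}{-9}\right) - 15\right) = - 2 \left(\left(-39 + 2 \left(-8\right) \left(- \frac{1}{9}\right)\right) - 15\right) = - 2 \left(\left(-39 + \frac{16}{9}\right) - 15\right) = - 2 \left(- \frac{335}{9} - 15\right) = \left(-2\right) \left(- \frac{470}{9}\right) = \frac{940}{9} \approx 104.44$)
$R^{2} = \left(\frac{940}{9}\right)^{2} = \frac{883600}{81}$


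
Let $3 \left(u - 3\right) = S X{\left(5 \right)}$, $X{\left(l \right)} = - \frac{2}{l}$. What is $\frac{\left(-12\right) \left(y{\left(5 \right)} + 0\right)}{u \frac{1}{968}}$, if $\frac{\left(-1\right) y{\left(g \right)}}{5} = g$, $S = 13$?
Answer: $\frac{4356000}{19} \approx 2.2926 \cdot 10^{5}$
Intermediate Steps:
$y{\left(g \right)} = - 5 g$
$u = \frac{19}{15}$ ($u = 3 + \frac{13 \left(- \frac{2}{5}\right)}{3} = 3 + \frac{1}{3} \left(- \frac{26}{5}\right) = 3 - \frac{26}{15} = \frac{19}{15} \approx 1.2667$)
$\frac{\left(-12\right) \left(y{\left(5 \right)} + 0\right)}{u \frac{1}{968}} = \frac{\left(-12\right) \left(\left(-5\right) 5 + 0\right)}{\frac{19}{15} \cdot \frac{1}{968}} = \frac{\left(-12\right) \left(-25 + 0\right)}{\frac{19}{15} \cdot \frac{1}{968}} = \frac{\left(-12\right) \left(-25\right)}{\frac{19}{14520}} = 300 \cdot \frac{14520}{19} = \frac{4356000}{19}$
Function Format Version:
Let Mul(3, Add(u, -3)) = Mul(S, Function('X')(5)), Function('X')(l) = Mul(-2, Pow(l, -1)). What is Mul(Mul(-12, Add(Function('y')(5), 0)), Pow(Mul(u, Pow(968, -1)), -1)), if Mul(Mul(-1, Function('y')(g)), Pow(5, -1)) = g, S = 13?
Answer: Rational(4356000, 19) ≈ 2.2926e+5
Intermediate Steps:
Function('y')(g) = Mul(-5, g)
u = Rational(19, 15) (u = Add(3, Mul(Rational(1, 3), Mul(13, Mul(-2, Pow(5, -1))))) = Add(3, Mul(Rational(1, 3), Mul(13, Mul(-2, Rational(1, 5))))) = Add(3, Mul(Rational(1, 3), Mul(13, Rational(-2, 5)))) = Add(3, Mul(Rational(1, 3), Rational(-26, 5))) = Add(3, Rational(-26, 15)) = Rational(19, 15) ≈ 1.2667)
Mul(Mul(-12, Add(Function('y')(5), 0)), Pow(Mul(u, Pow(968, -1)), -1)) = Mul(Mul(-12, Add(Mul(-5, 5), 0)), Pow(Mul(Rational(19, 15), Pow(968, -1)), -1)) = Mul(Mul(-12, Add(-25, 0)), Pow(Mul(Rational(19, 15), Rational(1, 968)), -1)) = Mul(Mul(-12, -25), Pow(Rational(19, 14520), -1)) = Mul(300, Rational(14520, 19)) = Rational(4356000, 19)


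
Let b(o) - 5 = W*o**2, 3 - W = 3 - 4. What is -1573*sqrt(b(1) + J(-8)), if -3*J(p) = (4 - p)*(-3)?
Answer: -1573*sqrt(21) ≈ -7208.4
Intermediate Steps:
W = 4 (W = 3 - (3 - 4) = 3 - 1*(-1) = 3 + 1 = 4)
b(o) = 5 + 4*o**2
J(p) = 4 - p (J(p) = -(4 - p)*(-3)/3 = -(-12 + 3*p)/3 = 4 - p)
-1573*sqrt(b(1) + J(-8)) = -1573*sqrt((5 + 4*1**2) + (4 - 1*(-8))) = -1573*sqrt((5 + 4*1) + (4 + 8)) = -1573*sqrt((5 + 4) + 12) = -1573*sqrt(9 + 12) = -1573*sqrt(21)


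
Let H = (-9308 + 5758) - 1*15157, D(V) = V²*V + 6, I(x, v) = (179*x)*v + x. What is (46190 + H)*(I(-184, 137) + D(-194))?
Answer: -324678500502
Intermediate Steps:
I(x, v) = x + 179*v*x (I(x, v) = 179*v*x + x = x + 179*v*x)
D(V) = 6 + V³ (D(V) = V³ + 6 = 6 + V³)
H = -18707 (H = -3550 - 15157 = -18707)
(46190 + H)*(I(-184, 137) + D(-194)) = (46190 - 18707)*(-184*(1 + 179*137) + (6 + (-194)³)) = 27483*(-184*(1 + 24523) + (6 - 7301384)) = 27483*(-184*24524 - 7301378) = 27483*(-4512416 - 7301378) = 27483*(-11813794) = -324678500502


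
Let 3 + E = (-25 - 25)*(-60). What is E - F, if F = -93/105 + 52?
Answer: 103106/35 ≈ 2945.9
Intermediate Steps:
F = 1789/35 (F = -93/105 + 52 = -93*1/105 + 52 = -31/35 + 52 = 1789/35 ≈ 51.114)
E = 2997 (E = -3 + (-25 - 25)*(-60) = -3 - 50*(-60) = -3 + 3000 = 2997)
E - F = 2997 - 1*1789/35 = 2997 - 1789/35 = 103106/35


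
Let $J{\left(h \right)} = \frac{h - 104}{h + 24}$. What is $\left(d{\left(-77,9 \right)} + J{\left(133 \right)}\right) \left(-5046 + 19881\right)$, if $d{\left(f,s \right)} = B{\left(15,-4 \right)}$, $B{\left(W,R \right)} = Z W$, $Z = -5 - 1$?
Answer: $- \frac{209188335}{157} \approx -1.3324 \cdot 10^{6}$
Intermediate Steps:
$Z = -6$ ($Z = -5 - 1 = -6$)
$B{\left(W,R \right)} = - 6 W$
$J{\left(h \right)} = \frac{-104 + h}{24 + h}$
$d{\left(f,s \right)} = -90$ ($d{\left(f,s \right)} = \left(-6\right) 15 = -90$)
$\left(d{\left(-77,9 \right)} + J{\left(133 \right)}\right) \left(-5046 + 19881\right) = \left(-90 + \frac{-104 + 133}{24 + 133}\right) \left(-5046 + 19881\right) = \left(-90 + \frac{1}{157} \cdot 29\right) 14835 = \left(-90 + \frac{29}{157}\right) 14835 = \left(- \frac{14101}{157}\right) 14835 = - \frac{209188335}{157}$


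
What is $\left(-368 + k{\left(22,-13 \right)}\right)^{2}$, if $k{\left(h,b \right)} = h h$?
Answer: $13456$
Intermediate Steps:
$k{\left(h,b \right)} = h^{2}$
$\left(-368 + k{\left(22,-13 \right)}\right)^{2} = \left(-368 + 22^{2}\right)^{2} = \left(-368 + 484\right)^{2} = 116^{2} = 13456$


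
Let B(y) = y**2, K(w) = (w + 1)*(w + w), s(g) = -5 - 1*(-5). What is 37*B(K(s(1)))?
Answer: 0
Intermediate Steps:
s(g) = 0 (s(g) = -5 + 5 = 0)
K(w) = 2*w*(1 + w) (K(w) = (1 + w)*(2*w) = 2*w*(1 + w))
37*B(K(s(1))) = 37*(2*0*(1 + 0))**2 = 37*(2*0*1)**2 = 37*0**2 = 37*0 = 0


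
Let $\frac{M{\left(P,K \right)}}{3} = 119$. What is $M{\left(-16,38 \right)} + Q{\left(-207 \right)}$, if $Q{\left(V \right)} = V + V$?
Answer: $-57$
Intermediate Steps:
$Q{\left(V \right)} = 2 V$
$M{\left(P,K \right)} = 357$ ($M{\left(P,K \right)} = 3 \cdot 119 = 357$)
$M{\left(-16,38 \right)} + Q{\left(-207 \right)} = 357 + 2 \left(-207\right) = 357 - 414 = -57$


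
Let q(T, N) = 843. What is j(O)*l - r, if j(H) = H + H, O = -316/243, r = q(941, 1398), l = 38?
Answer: -228865/243 ≈ -941.83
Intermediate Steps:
r = 843
O = -316/243 (O = -316*1/243 = -316/243 ≈ -1.3004)
j(H) = 2*H
j(O)*l - r = (2*(-316/243))*38 - 1*843 = -632/243*38 - 843 = -24016/243 - 843 = -228865/243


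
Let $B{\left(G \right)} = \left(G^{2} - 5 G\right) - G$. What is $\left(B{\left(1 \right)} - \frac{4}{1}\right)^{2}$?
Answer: $81$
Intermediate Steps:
$B{\left(G \right)} = G^{2} - 6 G$
$\left(B{\left(1 \right)} - \frac{4}{1}\right)^{2} = \left(1 \left(-6 + 1\right) - \frac{4}{1}\right)^{2} = \left(1 \left(-5\right) - 4\right)^{2} = \left(-5 - 4\right)^{2} = \left(-9\right)^{2} = 81$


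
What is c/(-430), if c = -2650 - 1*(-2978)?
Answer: -164/215 ≈ -0.76279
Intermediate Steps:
c = 328 (c = -2650 + 2978 = 328)
c/(-430) = 328/(-430) = 328*(-1/430) = -164/215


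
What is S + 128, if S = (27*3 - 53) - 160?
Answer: -4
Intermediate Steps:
S = -132 (S = (81 - 53) - 160 = 28 - 160 = -132)
S + 128 = -132 + 128 = -4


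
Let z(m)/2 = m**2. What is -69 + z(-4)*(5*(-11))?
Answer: -1829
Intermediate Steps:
z(m) = 2*m**2
-69 + z(-4)*(5*(-11)) = -69 + (2*(-4)**2)*(5*(-11)) = -69 + (2*16)*(-55) = -69 + 32*(-55) = -69 - 1760 = -1829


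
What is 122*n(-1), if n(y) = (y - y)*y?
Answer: 0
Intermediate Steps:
n(y) = 0 (n(y) = 0*y = 0)
122*n(-1) = 122*0 = 0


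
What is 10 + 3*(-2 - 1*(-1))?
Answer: 7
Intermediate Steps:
10 + 3*(-2 - 1*(-1)) = 10 + 3*(-2 + 1) = 10 + 3*(-1) = 10 - 3 = 7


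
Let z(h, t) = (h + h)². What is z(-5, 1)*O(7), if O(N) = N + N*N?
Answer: 5600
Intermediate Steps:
z(h, t) = 4*h² (z(h, t) = (2*h)² = 4*h²)
O(N) = N + N²
z(-5, 1)*O(7) = (4*(-5)²)*(7*(1 + 7)) = (4*25)*(7*8) = 100*56 = 5600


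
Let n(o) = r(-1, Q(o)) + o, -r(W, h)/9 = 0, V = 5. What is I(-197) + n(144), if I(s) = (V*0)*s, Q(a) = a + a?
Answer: 144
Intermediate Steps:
Q(a) = 2*a
r(W, h) = 0 (r(W, h) = -9*0 = 0)
I(s) = 0 (I(s) = (5*0)*s = 0*s = 0)
n(o) = o (n(o) = 0 + o = o)
I(-197) + n(144) = 0 + 144 = 144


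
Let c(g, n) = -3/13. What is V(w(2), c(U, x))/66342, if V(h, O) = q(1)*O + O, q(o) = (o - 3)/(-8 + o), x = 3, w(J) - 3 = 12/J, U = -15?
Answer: -9/2012374 ≈ -4.4723e-6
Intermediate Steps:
w(J) = 3 + 12/J
c(g, n) = -3/13 (c(g, n) = -3*1/13 = -3/13)
q(o) = (-3 + o)/(-8 + o)
V(h, O) = 9*O/7 (V(h, O) = ((-3 + 1)/(-8 + 1))*O + O = (-2/(-7))*O + O = (-⅐*(-2))*O + O = 2*O/7 + O = 9*O/7)
V(w(2), c(U, x))/66342 = ((9/7)*(-3/13))/66342 = -27/91*1/66342 = -9/2012374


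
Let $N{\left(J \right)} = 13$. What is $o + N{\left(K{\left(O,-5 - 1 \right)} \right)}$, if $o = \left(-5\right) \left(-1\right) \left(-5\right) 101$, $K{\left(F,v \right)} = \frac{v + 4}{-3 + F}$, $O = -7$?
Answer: $-2512$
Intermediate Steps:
$K{\left(F,v \right)} = \frac{4 + v}{-3 + F}$
$o = -2525$ ($o = 5 \left(-5\right) 101 = \left(-25\right) 101 = -2525$)
$o + N{\left(K{\left(O,-5 - 1 \right)} \right)} = -2525 + 13 = -2512$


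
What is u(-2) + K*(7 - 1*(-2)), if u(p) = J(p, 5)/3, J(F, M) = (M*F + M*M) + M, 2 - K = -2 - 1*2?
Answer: 182/3 ≈ 60.667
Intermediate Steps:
K = 6 (K = 2 - (-2 - 1*2) = 2 - (-2 - 2) = 2 - 1*(-4) = 2 + 4 = 6)
J(F, M) = M + M**2 + F*M (J(F, M) = (F*M + M**2) + M = (M**2 + F*M) + M = M + M**2 + F*M)
u(p) = 10 + 5*p/3 (u(p) = (5*(1 + p + 5))/3 = (5*(6 + p))*(1/3) = (30 + 5*p)*(1/3) = 10 + 5*p/3)
u(-2) + K*(7 - 1*(-2)) = (10 + (5/3)*(-2)) + 6*(7 - 1*(-2)) = (10 - 10/3) + 6*(7 + 2) = 20/3 + 6*9 = 20/3 + 54 = 182/3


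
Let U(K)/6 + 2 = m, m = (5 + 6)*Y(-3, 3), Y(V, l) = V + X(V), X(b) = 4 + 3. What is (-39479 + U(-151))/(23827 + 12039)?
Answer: -39227/35866 ≈ -1.0937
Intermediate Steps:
X(b) = 7
Y(V, l) = 7 + V (Y(V, l) = V + 7 = 7 + V)
m = 44 (m = (5 + 6)*(7 - 3) = 11*4 = 44)
U(K) = 252 (U(K) = -12 + 6*44 = -12 + 264 = 252)
(-39479 + U(-151))/(23827 + 12039) = (-39479 + 252)/(23827 + 12039) = -39227/35866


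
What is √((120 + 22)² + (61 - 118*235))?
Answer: I*√7505 ≈ 86.631*I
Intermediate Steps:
√((120 + 22)² + (61 - 118*235)) = √(142² + (61 - 27730)) = √(20164 - 27669) = √(-7505) = I*√7505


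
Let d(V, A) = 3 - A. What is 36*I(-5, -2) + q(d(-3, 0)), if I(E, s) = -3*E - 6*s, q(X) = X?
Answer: 975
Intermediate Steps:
I(E, s) = -6*s - 3*E
36*I(-5, -2) + q(d(-3, 0)) = 36*(-6*(-2) - 3*(-5)) + (3 - 1*0) = 36*(12 + 15) + (3 + 0) = 36*27 + 3 = 972 + 3 = 975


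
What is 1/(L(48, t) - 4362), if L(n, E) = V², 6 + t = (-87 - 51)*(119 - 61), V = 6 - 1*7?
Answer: -1/4361 ≈ -0.00022931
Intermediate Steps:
V = -1 (V = 6 - 7 = -1)
t = -8010 (t = -6 + (-87 - 51)*(119 - 61) = -6 - 138*58 = -6 - 8004 = -8010)
L(n, E) = 1 (L(n, E) = (-1)² = 1)
1/(L(48, t) - 4362) = 1/(1 - 4362) = 1/(-4361) = -1/4361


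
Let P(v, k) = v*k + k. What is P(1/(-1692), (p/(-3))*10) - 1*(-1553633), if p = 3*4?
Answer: 657169849/423 ≈ 1.5536e+6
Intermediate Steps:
p = 12
P(v, k) = k + k*v (P(v, k) = k*v + k = k + k*v)
P(1/(-1692), (p/(-3))*10) - 1*(-1553633) = ((12/(-3))*10)*(1 + 1/(-1692)) - 1*(-1553633) = ((12*(-⅓))*10)*(1 - 1/1692) + 1553633 = -4*10*(1691/1692) + 1553633 = -40*1691/1692 + 1553633 = -16910/423 + 1553633 = 657169849/423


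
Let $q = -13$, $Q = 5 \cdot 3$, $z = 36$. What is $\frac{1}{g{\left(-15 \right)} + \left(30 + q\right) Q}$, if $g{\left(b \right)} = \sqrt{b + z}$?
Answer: $\frac{85}{21668} - \frac{\sqrt{21}}{65004} \approx 0.0038523$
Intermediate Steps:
$Q = 15$
$g{\left(b \right)} = \sqrt{36 + b}$ ($g{\left(b \right)} = \sqrt{b + 36} = \sqrt{36 + b}$)
$\frac{1}{g{\left(-15 \right)} + \left(30 + q\right) Q} = \frac{1}{\sqrt{36 - 15} + \left(30 - 13\right) 15} = \frac{1}{\sqrt{21} + 17 \cdot 15} = \frac{1}{\sqrt{21} + 255} = \frac{1}{255 + \sqrt{21}}$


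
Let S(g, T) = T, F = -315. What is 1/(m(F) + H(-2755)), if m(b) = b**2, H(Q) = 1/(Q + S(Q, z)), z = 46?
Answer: 2709/268800524 ≈ 1.0078e-5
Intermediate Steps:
H(Q) = 1/(46 + Q) (H(Q) = 1/(Q + 46) = 1/(46 + Q))
1/(m(F) + H(-2755)) = 1/((-315)**2 + 1/(46 - 2755)) = 1/(99225 + 1/(-2709)) = 1/(99225 - 1/2709) = 1/(268800524/2709) = 2709/268800524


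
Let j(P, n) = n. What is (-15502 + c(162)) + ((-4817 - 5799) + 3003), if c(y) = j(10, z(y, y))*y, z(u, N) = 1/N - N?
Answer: -49358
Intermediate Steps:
c(y) = y*(1/y - y) (c(y) = (1/y - y)*y = y*(1/y - y))
(-15502 + c(162)) + ((-4817 - 5799) + 3003) = (-15502 + (1 - 1*162**2)) + ((-4817 - 5799) + 3003) = (-15502 + (1 - 1*26244)) + (-10616 + 3003) = (-15502 + (1 - 26244)) - 7613 = (-15502 - 26243) - 7613 = -41745 - 7613 = -49358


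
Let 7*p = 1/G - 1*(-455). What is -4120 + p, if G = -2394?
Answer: -67953691/16758 ≈ -4055.0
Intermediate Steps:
p = 1089269/16758 (p = (1/(-2394) - 1*(-455))/7 = (-1/2394 + 455)/7 = (1/7)*(1089269/2394) = 1089269/16758 ≈ 65.000)
-4120 + p = -4120 + 1089269/16758 = -67953691/16758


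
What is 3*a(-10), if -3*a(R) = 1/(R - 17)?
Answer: 1/27 ≈ 0.037037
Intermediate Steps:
a(R) = -1/(3*(-17 + R)) (a(R) = -1/(3*(R - 17)) = -1/(3*(-17 + R)))
3*a(-10) = 3*(-1/(-51 + 3*(-10))) = 3*(-1/(-51 - 30)) = 3*(-1/(-81)) = 3*(-1*(-1/81)) = 3*(1/81) = 1/27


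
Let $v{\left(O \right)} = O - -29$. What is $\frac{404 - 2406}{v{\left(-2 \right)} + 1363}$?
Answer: $- \frac{1001}{695} \approx -1.4403$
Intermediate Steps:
$v{\left(O \right)} = 29 + O$ ($v{\left(O \right)} = O + 29 = 29 + O$)
$\frac{404 - 2406}{v{\left(-2 \right)} + 1363} = \frac{404 - 2406}{\left(29 - 2\right) + 1363} = - \frac{2002}{27 + 1363} = - \frac{2002}{1390} = \left(-2002\right) \frac{1}{1390} = - \frac{1001}{695}$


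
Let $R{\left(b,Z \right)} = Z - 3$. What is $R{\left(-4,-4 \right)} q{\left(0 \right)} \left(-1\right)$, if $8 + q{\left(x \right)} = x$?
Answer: $-56$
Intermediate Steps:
$q{\left(x \right)} = -8 + x$
$R{\left(b,Z \right)} = -3 + Z$
$R{\left(-4,-4 \right)} q{\left(0 \right)} \left(-1\right) = \left(-3 - 4\right) \left(-8 + 0\right) \left(-1\right) = \left(-7\right) \left(-8\right) \left(-1\right) = 56 \left(-1\right) = -56$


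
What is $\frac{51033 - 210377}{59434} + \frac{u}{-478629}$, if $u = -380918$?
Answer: $- \frac{26813589482}{14223417993} \approx -1.8852$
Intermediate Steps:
$\frac{51033 - 210377}{59434} + \frac{u}{-478629} = \frac{51033 - 210377}{59434} - \frac{380918}{-478629} = \left(-159344\right) \frac{1}{59434} - - \frac{380918}{478629} = - \frac{79672}{29717} + \frac{380918}{478629} = - \frac{26813589482}{14223417993}$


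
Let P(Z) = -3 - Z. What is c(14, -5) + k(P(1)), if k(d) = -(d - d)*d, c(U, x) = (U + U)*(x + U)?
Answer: 252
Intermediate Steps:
c(U, x) = 2*U*(U + x) (c(U, x) = (2*U)*(U + x) = 2*U*(U + x))
k(d) = 0 (k(d) = -0*d = -1*0 = 0)
c(14, -5) + k(P(1)) = 2*14*(14 - 5) + 0 = 2*14*9 + 0 = 252 + 0 = 252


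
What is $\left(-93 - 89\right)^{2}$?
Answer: $33124$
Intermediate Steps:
$\left(-93 - 89\right)^{2} = \left(-182\right)^{2} = 33124$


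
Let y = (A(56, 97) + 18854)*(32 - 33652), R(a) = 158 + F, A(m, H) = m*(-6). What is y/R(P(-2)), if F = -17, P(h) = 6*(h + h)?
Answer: -13246280/3 ≈ -4.4154e+6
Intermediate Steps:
P(h) = 12*h (P(h) = 6*(2*h) = 12*h)
A(m, H) = -6*m
R(a) = 141 (R(a) = 158 - 17 = 141)
y = -622575160 (y = (-6*56 + 18854)*(32 - 33652) = (-336 + 18854)*(-33620) = 18518*(-33620) = -622575160)
y/R(P(-2)) = -622575160/141 = -622575160*1/141 = -13246280/3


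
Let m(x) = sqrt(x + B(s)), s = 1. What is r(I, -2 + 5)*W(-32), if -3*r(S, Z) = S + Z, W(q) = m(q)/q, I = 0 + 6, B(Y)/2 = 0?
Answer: 3*I*sqrt(2)/8 ≈ 0.53033*I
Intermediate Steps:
B(Y) = 0 (B(Y) = 2*0 = 0)
I = 6
m(x) = sqrt(x) (m(x) = sqrt(x + 0) = sqrt(x))
W(q) = 1/sqrt(q) (W(q) = sqrt(q)/q = 1/sqrt(q))
r(S, Z) = -S/3 - Z/3 (r(S, Z) = -(S + Z)/3 = -S/3 - Z/3)
r(I, -2 + 5)*W(-32) = (-1/3*6 - (-2 + 5)/3)/sqrt(-32) = (-2 - 1/3*3)*(-I*sqrt(2)/8) = (-2 - 1)*(-I*sqrt(2)/8) = -(-3)*I*sqrt(2)/8 = 3*I*sqrt(2)/8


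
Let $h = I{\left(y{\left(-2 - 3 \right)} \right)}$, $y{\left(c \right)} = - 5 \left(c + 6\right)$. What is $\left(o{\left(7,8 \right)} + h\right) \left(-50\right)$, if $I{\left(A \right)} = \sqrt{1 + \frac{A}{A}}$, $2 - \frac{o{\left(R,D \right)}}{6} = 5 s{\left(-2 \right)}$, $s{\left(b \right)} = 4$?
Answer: $5400 - 50 \sqrt{2} \approx 5329.3$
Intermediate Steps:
$y{\left(c \right)} = -30 - 5 c$ ($y{\left(c \right)} = - 5 \left(6 + c\right) = -30 - 5 c$)
$o{\left(R,D \right)} = -108$ ($o{\left(R,D \right)} = 12 - 6 \cdot 5 \cdot 4 = 12 - 120 = -108$)
$I{\left(A \right)} = \sqrt{2}$ ($I{\left(A \right)} = \sqrt{1 + 1} = \sqrt{2}$)
$h = \sqrt{2} \approx 1.4142$
$\left(o{\left(7,8 \right)} + h\right) \left(-50\right) = \left(-108 + \sqrt{2}\right) \left(-50\right) = 5400 - 50 \sqrt{2}$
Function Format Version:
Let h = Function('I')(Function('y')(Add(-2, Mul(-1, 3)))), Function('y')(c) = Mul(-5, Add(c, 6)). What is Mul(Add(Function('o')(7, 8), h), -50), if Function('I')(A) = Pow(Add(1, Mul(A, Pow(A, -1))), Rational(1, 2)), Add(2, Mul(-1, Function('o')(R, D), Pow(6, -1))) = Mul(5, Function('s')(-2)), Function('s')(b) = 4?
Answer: Add(5400, Mul(-50, Pow(2, Rational(1, 2)))) ≈ 5329.3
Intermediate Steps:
Function('y')(c) = Add(-30, Mul(-5, c)) (Function('y')(c) = Mul(-5, Add(6, c)) = Add(-30, Mul(-5, c)))
Function('o')(R, D) = -108 (Function('o')(R, D) = Add(12, Mul(-6, Mul(5, 4))) = Add(12, Mul(-6, 20)) = Add(12, -120) = -108)
Function('I')(A) = Pow(2, Rational(1, 2)) (Function('I')(A) = Pow(Add(1, 1), Rational(1, 2)) = Pow(2, Rational(1, 2)))
h = Pow(2, Rational(1, 2)) ≈ 1.4142
Mul(Add(Function('o')(7, 8), h), -50) = Mul(Add(-108, Pow(2, Rational(1, 2))), -50) = Add(5400, Mul(-50, Pow(2, Rational(1, 2))))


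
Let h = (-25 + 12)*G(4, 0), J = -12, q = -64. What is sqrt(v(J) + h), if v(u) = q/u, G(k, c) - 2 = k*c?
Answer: I*sqrt(186)/3 ≈ 4.5461*I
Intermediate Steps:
G(k, c) = 2 + c*k (G(k, c) = 2 + k*c = 2 + c*k)
h = -26 (h = (-25 + 12)*(2 + 0*4) = -13*(2 + 0) = -13*2 = -26)
v(u) = -64/u
sqrt(v(J) + h) = sqrt(-64/(-12) - 26) = sqrt(-64*(-1/12) - 26) = sqrt(16/3 - 26) = sqrt(-62/3) = I*sqrt(186)/3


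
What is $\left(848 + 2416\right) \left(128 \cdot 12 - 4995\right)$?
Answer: $-11290176$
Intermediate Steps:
$\left(848 + 2416\right) \left(128 \cdot 12 - 4995\right) = 3264 \left(1536 - 4995\right) = 3264 \left(-3459\right) = -11290176$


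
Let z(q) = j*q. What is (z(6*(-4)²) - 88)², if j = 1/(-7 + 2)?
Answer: 287296/25 ≈ 11492.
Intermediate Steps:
j = -⅕ (j = 1/(-5) = -⅕ ≈ -0.20000)
z(q) = -q/5
(z(6*(-4)²) - 88)² = (-6*(-4)²/5 - 88)² = (-6*16/5 - 88)² = (-⅕*96 - 88)² = (-96/5 - 88)² = (-536/5)² = 287296/25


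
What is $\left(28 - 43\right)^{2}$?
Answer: $225$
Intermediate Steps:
$\left(28 - 43\right)^{2} = \left(-15\right)^{2} = 225$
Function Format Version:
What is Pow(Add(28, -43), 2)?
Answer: 225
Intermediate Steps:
Pow(Add(28, -43), 2) = Pow(-15, 2) = 225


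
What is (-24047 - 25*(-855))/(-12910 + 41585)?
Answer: -2672/28675 ≈ -0.093182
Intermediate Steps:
(-24047 - 25*(-855))/(-12910 + 41585) = (-24047 + 21375)/28675 = -2672*1/28675 = -2672/28675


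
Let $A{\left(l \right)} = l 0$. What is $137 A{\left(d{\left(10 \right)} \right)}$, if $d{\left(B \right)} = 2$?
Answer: $0$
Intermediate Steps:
$A{\left(l \right)} = 0$
$137 A{\left(d{\left(10 \right)} \right)} = 137 \cdot 0 = 0$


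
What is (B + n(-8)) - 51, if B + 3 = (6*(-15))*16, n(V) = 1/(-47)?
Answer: -70219/47 ≈ -1494.0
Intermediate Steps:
n(V) = -1/47
B = -1443 (B = -3 + (6*(-15))*16 = -3 - 90*16 = -3 - 1440 = -1443)
(B + n(-8)) - 51 = (-1443 - 1/47) - 51 = -67822/47 - 51 = -70219/47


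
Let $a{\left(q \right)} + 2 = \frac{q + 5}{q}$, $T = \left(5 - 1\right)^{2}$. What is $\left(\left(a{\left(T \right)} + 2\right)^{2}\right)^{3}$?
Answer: $\frac{85766121}{16777216} \approx 5.1121$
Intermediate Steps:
$T = 16$ ($T = 4^{2} = 16$)
$a{\left(q \right)} = -2 + \frac{5 + q}{q}$ ($a{\left(q \right)} = -2 + \frac{q + 5}{q} = -2 + \frac{5 + q}{q}$)
$\left(\left(a{\left(T \right)} + 2\right)^{2}\right)^{3} = \left(\left(\frac{5 - 16}{16} + 2\right)^{2}\right)^{3} = \left(\left(\frac{1}{16} \left(-11\right) + 2\right)^{2}\right)^{3} = \left(\left(- \frac{11}{16} + 2\right)^{2}\right)^{3} = \left(\left(\frac{21}{16}\right)^{2}\right)^{3} = \left(\frac{441}{256}\right)^{3} = \frac{85766121}{16777216}$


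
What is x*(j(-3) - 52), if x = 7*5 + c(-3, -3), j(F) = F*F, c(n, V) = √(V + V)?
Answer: -1505 - 43*I*√6 ≈ -1505.0 - 105.33*I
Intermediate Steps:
c(n, V) = √2*√V (c(n, V) = √(2*V) = √2*√V)
j(F) = F²
x = 35 + I*√6 (x = 7*5 + √2*√(-3) = 35 + √2*(I*√3) = 35 + I*√6 ≈ 35.0 + 2.4495*I)
x*(j(-3) - 52) = (35 + I*√6)*((-3)² - 52) = (35 + I*√6)*(9 - 52) = (35 + I*√6)*(-43) = -1505 - 43*I*√6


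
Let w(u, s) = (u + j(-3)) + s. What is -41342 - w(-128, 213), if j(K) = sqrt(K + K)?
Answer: -41427 - I*sqrt(6) ≈ -41427.0 - 2.4495*I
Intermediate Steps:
j(K) = sqrt(2)*sqrt(K) (j(K) = sqrt(2*K) = sqrt(2)*sqrt(K))
w(u, s) = s + u + I*sqrt(6) (w(u, s) = (u + sqrt(2)*sqrt(-3)) + s = (u + sqrt(2)*(I*sqrt(3))) + s = (u + I*sqrt(6)) + s = s + u + I*sqrt(6))
-41342 - w(-128, 213) = -41342 - (213 - 128 + I*sqrt(6)) = -41342 - (85 + I*sqrt(6)) = -41342 + (-85 - I*sqrt(6)) = -41427 - I*sqrt(6)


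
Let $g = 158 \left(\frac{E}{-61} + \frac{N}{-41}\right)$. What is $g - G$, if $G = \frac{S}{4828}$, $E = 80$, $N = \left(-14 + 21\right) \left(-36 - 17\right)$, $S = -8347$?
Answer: $\frac{869546063}{710284} \approx 1224.2$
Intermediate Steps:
$N = -371$ ($N = 7 \left(-53\right) = -371$)
$g = \frac{3057458}{2501}$ ($g = 158 \left(\frac{80}{-61} - \frac{371}{-41}\right) = 158 \left(80 \left(- \frac{1}{61}\right) - - \frac{371}{41}\right) = 158 \left(- \frac{80}{61} + \frac{371}{41}\right) = 158 \cdot \frac{19351}{2501} = \frac{3057458}{2501} \approx 1222.5$)
$G = - \frac{491}{284}$ ($G = - \frac{8347}{4828} = \left(-8347\right) \frac{1}{4828} = - \frac{491}{284} \approx -1.7289$)
$g - G = \frac{3057458}{2501} - - \frac{491}{284} = \frac{3057458}{2501} + \frac{491}{284} = \frac{869546063}{710284}$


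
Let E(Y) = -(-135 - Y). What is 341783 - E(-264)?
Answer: 341912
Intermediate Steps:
E(Y) = 135 + Y
341783 - E(-264) = 341783 - (135 - 264) = 341783 - 1*(-129) = 341783 + 129 = 341912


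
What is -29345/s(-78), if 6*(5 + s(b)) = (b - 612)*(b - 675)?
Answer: -5869/17318 ≈ -0.33890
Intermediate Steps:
s(b) = -5 + (-675 + b)*(-612 + b)/6 (s(b) = -5 + ((b - 612)*(b - 675))/6 = -5 + ((-612 + b)*(-675 + b))/6 = -5 + ((-675 + b)*(-612 + b))/6 = -5 + (-675 + b)*(-612 + b)/6)
-29345/s(-78) = -29345/(68845 - 429/2*(-78) + (⅙)*(-78)²) = -29345/(68845 + 16731 + (⅙)*6084) = -29345/(68845 + 16731 + 1014) = -29345/86590 = -29345*1/86590 = -5869/17318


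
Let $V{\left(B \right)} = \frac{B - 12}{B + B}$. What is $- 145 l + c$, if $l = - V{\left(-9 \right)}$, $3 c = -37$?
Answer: $\frac{941}{6} \approx 156.83$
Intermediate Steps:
$c = - \frac{37}{3}$ ($c = \frac{1}{3} \left(-37\right) = - \frac{37}{3} \approx -12.333$)
$V{\left(B \right)} = \frac{-12 + B}{2 B}$
$l = - \frac{7}{6}$ ($l = - \frac{-12 - 9}{2 \left(-9\right)} = - \frac{\left(-1\right) \left(-21\right)}{2 \cdot 9} = \left(-1\right) \frac{7}{6} = - \frac{7}{6} \approx -1.1667$)
$- 145 l + c = \left(-145\right) \left(- \frac{7}{6}\right) - \frac{37}{3} = \frac{1015}{6} - \frac{37}{3} = \frac{941}{6}$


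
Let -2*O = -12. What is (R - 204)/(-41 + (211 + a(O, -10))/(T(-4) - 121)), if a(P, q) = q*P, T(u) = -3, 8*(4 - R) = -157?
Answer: 14911/3490 ≈ 4.2725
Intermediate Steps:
O = 6 (O = -1/2*(-12) = 6)
R = 189/8 (R = 4 - 1/8*(-157) = 4 + 157/8 = 189/8 ≈ 23.625)
a(P, q) = P*q
(R - 204)/(-41 + (211 + a(O, -10))/(T(-4) - 121)) = (189/8 - 204)/(-41 + (211 + 6*(-10))/(-3 - 121)) = -1443/(8*(-41 + (211 - 60)/(-124))) = -1443/(8*(-41 + 151*(-1/124))) = -1443/(8*(-41 - 151/124)) = -1443/(8*(-5235/124)) = -1443/8*(-124/5235) = 14911/3490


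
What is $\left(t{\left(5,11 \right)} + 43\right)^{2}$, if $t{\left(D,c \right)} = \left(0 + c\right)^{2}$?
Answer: $26896$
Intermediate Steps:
$t{\left(D,c \right)} = c^{2}$
$\left(t{\left(5,11 \right)} + 43\right)^{2} = \left(11^{2} + 43\right)^{2} = \left(121 + 43\right)^{2} = 164^{2} = 26896$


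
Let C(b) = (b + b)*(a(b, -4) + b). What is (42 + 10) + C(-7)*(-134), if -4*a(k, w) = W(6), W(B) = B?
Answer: -15894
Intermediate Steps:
a(k, w) = -3/2 (a(k, w) = -1/4*6 = -3/2)
C(b) = 2*b*(-3/2 + b) (C(b) = (b + b)*(-3/2 + b) = (2*b)*(-3/2 + b) = 2*b*(-3/2 + b))
(42 + 10) + C(-7)*(-134) = (42 + 10) - 7*(-3 + 2*(-7))*(-134) = 52 - 7*(-3 - 14)*(-134) = 52 - 7*(-17)*(-134) = 52 + 119*(-134) = 52 - 15946 = -15894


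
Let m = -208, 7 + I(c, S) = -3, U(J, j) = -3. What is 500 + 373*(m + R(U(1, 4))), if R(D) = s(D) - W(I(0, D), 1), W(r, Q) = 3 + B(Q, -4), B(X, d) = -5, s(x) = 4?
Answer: -74846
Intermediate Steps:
I(c, S) = -10 (I(c, S) = -7 - 3 = -10)
W(r, Q) = -2 (W(r, Q) = 3 - 5 = -2)
R(D) = 6 (R(D) = 4 - 1*(-2) = 4 + 2 = 6)
500 + 373*(m + R(U(1, 4))) = 500 + 373*(-208 + 6) = 500 + 373*(-202) = 500 - 75346 = -74846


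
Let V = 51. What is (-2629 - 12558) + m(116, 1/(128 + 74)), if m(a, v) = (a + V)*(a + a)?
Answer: 23557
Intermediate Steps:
m(a, v) = 2*a*(51 + a) (m(a, v) = (a + 51)*(a + a) = (51 + a)*(2*a) = 2*a*(51 + a))
(-2629 - 12558) + m(116, 1/(128 + 74)) = (-2629 - 12558) + 2*116*(51 + 116) = -15187 + 2*116*167 = -15187 + 38744 = 23557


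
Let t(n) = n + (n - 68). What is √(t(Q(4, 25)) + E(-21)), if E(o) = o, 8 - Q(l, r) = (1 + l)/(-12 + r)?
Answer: I*√12467/13 ≈ 8.5889*I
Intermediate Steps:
Q(l, r) = 8 - (1 + l)/(-12 + r)
t(n) = -68 + 2*n (t(n) = n + (-68 + n) = -68 + 2*n)
√(t(Q(4, 25)) + E(-21)) = √((-68 + 2*((-97 - 1*4 + 8*25)/(-12 + 25))) - 21) = √((-68 + 2*((-97 - 4 + 200)/13)) - 21) = √((-68 + 2*((1/13)*99)) - 21) = √((-68 + 2*(99/13)) - 21) = √((-68 + 198/13) - 21) = √(-686/13 - 21) = √(-959/13) = I*√12467/13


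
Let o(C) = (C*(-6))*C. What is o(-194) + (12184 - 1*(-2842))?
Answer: -210790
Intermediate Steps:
o(C) = -6*C² (o(C) = (-6*C)*C = -6*C²)
o(-194) + (12184 - 1*(-2842)) = -6*(-194)² + (12184 - 1*(-2842)) = -6*37636 + (12184 + 2842) = -225816 + 15026 = -210790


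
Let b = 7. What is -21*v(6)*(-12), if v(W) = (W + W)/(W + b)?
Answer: 3024/13 ≈ 232.62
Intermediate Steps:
v(W) = 2*W/(7 + W) (v(W) = (W + W)/(W + 7) = (2*W)/(7 + W) = 2*W/(7 + W))
-21*v(6)*(-12) = -42*6/(7 + 6)*(-12) = -42*6/13*(-12) = -21*12/13*(-12) = -252/13*(-12) = 3024/13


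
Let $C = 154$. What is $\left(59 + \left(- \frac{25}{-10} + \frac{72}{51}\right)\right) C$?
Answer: $\frac{164703}{17} \approx 9688.4$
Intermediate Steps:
$\left(59 + \left(- \frac{25}{-10} + \frac{72}{51}\right)\right) C = \left(59 + \left(- \frac{25}{-10} + \frac{72}{51}\right)\right) 154 = \left(59 + \left(\left(-25\right) \left(- \frac{1}{10}\right) + 72 \cdot \frac{1}{51}\right)\right) 154 = \left(59 + \left(\frac{5}{2} + \frac{24}{17}\right)\right) 154 = \left(59 + \frac{133}{34}\right) 154 = \frac{2139}{34} \cdot 154 = \frac{164703}{17}$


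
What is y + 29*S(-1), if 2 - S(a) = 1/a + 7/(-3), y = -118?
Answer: 110/3 ≈ 36.667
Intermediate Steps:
S(a) = 13/3 - 1/a (S(a) = 2 - (1/a + 7/(-3)) = 2 - (1/a + 7*(-⅓)) = 2 - (1/a - 7/3) = 2 - (-7/3 + 1/a) = 2 + (7/3 - 1/a) = 13/3 - 1/a)
y + 29*S(-1) = -118 + 29*(13/3 - 1/(-1)) = -118 + 29*(13/3 - 1*(-1)) = -118 + 29*(13/3 + 1) = -118 + 29*(16/3) = -118 + 464/3 = 110/3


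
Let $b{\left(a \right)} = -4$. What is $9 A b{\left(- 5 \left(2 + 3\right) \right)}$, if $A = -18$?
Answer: $648$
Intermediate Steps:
$9 A b{\left(- 5 \left(2 + 3\right) \right)} = 9 \left(-18\right) \left(-4\right) = \left(-162\right) \left(-4\right) = 648$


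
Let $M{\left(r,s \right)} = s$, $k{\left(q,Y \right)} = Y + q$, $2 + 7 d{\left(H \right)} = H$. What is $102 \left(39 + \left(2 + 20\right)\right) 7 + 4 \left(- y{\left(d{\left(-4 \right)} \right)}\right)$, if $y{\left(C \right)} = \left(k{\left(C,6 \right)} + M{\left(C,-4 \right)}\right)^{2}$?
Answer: $\frac{2133890}{49} \approx 43549.0$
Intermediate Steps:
$d{\left(H \right)} = - \frac{2}{7} + \frac{H}{7}$
$y{\left(C \right)} = \left(2 + C\right)^{2}$ ($y{\left(C \right)} = \left(\left(6 + C\right) - 4\right)^{2} = \left(2 + C\right)^{2}$)
$102 \left(39 + \left(2 + 20\right)\right) 7 + 4 \left(- y{\left(d{\left(-4 \right)} \right)}\right) = 102 \left(39 + \left(2 + 20\right)\right) 7 + 4 \left(- \left(2 + \left(- \frac{2}{7} + \frac{1}{7} \left(-4\right)\right)\right)^{2}\right) = 102 \left(39 + 22\right) 7 + 4 \left(- \left(2 - \frac{6}{7}\right)^{2}\right) = 102 \cdot 61 \cdot 7 + 4 \left(- \left(2 - \frac{6}{7}\right)^{2}\right) = 102 \cdot 427 + 4 \left(- \left(\frac{8}{7}\right)^{2}\right) = 43554 + 4 \left(\left(-1\right) \frac{64}{49}\right) = 43554 + 4 \left(- \frac{64}{49}\right) = 43554 - \frac{256}{49} = \frac{2133890}{49}$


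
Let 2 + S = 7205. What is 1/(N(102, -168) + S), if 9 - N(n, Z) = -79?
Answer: 1/7291 ≈ 0.00013716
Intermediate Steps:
S = 7203 (S = -2 + 7205 = 7203)
N(n, Z) = 88 (N(n, Z) = 9 - 1*(-79) = 9 + 79 = 88)
1/(N(102, -168) + S) = 1/(88 + 7203) = 1/7291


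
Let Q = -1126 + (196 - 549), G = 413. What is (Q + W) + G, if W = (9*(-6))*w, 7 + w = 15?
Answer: -1498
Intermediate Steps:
w = 8 (w = -7 + 15 = 8)
W = -432 (W = (9*(-6))*8 = -54*8 = -432)
Q = -1479 (Q = -1126 - 353 = -1479)
(Q + W) + G = (-1479 - 432) + 413 = -1911 + 413 = -1498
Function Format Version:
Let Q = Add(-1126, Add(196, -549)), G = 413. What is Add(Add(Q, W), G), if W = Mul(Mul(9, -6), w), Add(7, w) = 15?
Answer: -1498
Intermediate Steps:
w = 8 (w = Add(-7, 15) = 8)
W = -432 (W = Mul(Mul(9, -6), 8) = Mul(-54, 8) = -432)
Q = -1479 (Q = Add(-1126, -353) = -1479)
Add(Add(Q, W), G) = Add(Add(-1479, -432), 413) = Add(-1911, 413) = -1498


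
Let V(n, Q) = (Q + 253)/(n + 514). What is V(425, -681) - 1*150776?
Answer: -141579092/939 ≈ -1.5078e+5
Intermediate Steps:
V(n, Q) = (253 + Q)/(514 + n)
V(425, -681) - 1*150776 = (253 - 681)/(514 + 425) - 1*150776 = -428/939 - 150776 = -141579092/939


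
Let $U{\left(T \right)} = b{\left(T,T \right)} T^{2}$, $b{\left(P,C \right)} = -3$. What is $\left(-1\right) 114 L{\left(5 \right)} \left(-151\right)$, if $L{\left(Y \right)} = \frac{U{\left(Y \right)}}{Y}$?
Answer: $-258210$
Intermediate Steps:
$U{\left(T \right)} = - 3 T^{2}$
$L{\left(Y \right)} = - 3 Y$ ($L{\left(Y \right)} = \frac{\left(-3\right) Y^{2}}{Y} = - 3 Y$)
$\left(-1\right) 114 L{\left(5 \right)} \left(-151\right) = \left(-1\right) 114 \left(\left(-3\right) 5\right) \left(-151\right) = \left(-114\right) \left(-15\right) \left(-151\right) = 1710 \left(-151\right) = -258210$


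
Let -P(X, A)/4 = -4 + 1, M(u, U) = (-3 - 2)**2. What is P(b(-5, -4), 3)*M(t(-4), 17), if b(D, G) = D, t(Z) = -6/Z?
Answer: 300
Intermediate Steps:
M(u, U) = 25 (M(u, U) = (-5)**2 = 25)
P(X, A) = 12 (P(X, A) = -4*(-4 + 1) = -4*(-3) = 12)
P(b(-5, -4), 3)*M(t(-4), 17) = 12*25 = 300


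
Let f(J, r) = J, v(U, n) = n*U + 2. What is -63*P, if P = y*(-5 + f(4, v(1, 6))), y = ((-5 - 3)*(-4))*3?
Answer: 6048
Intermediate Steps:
v(U, n) = 2 + U*n (v(U, n) = U*n + 2 = 2 + U*n)
y = 96 (y = -8*(-4)*3 = 32*3 = 96)
P = -96 (P = 96*(-5 + 4) = 96*(-1) = -96)
-63*P = -63*(-96) = 6048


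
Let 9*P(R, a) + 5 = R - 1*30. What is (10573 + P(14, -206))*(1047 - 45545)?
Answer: -1411120576/3 ≈ -4.7037e+8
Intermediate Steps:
P(R, a) = -35/9 + R/9 (P(R, a) = -5/9 + (R - 1*30)/9 = -5/9 + (R - 30)/9 = -5/9 + (-30 + R)/9 = -5/9 + (-10/3 + R/9) = -35/9 + R/9)
(10573 + P(14, -206))*(1047 - 45545) = (10573 + (-35/9 + (1/9)*14))*(1047 - 45545) = (10573 + (-35/9 + 14/9))*(-44498) = (10573 - 7/3)*(-44498) = (31712/3)*(-44498) = -1411120576/3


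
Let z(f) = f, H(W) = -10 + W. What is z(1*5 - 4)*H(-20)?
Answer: -30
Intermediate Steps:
z(1*5 - 4)*H(-20) = (1*5 - 4)*(-10 - 20) = (5 - 4)*(-30) = 1*(-30) = -30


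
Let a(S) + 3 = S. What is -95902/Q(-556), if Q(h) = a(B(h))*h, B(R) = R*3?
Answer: -47951/464538 ≈ -0.10322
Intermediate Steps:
B(R) = 3*R
a(S) = -3 + S
Q(h) = h*(-3 + 3*h) (Q(h) = (-3 + 3*h)*h = h*(-3 + 3*h))
-95902/Q(-556) = -95902*(-1/(1668*(-1 - 556))) = -95902/(3*(-556)*(-557)) = -95902/929076 = -95902*1/929076 = -47951/464538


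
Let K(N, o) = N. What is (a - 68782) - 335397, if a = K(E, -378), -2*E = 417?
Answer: -808775/2 ≈ -4.0439e+5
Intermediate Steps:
E = -417/2 (E = -½*417 = -417/2 ≈ -208.50)
a = -417/2 ≈ -208.50
(a - 68782) - 335397 = (-417/2 - 68782) - 335397 = -137981/2 - 335397 = -808775/2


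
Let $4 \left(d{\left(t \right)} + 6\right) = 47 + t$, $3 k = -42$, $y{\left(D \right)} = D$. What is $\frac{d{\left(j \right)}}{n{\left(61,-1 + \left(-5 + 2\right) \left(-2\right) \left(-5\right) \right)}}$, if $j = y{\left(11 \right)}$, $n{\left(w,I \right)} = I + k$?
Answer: $- \frac{17}{90} \approx -0.18889$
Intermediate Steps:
$k = -14$ ($k = \frac{1}{3} \left(-42\right) = -14$)
$n{\left(w,I \right)} = -14 + I$ ($n{\left(w,I \right)} = I - 14 = -14 + I$)
$j = 11$
$d{\left(t \right)} = \frac{23}{4} + \frac{t}{4}$ ($d{\left(t \right)} = -6 + \frac{47 + t}{4} = -6 + \left(\frac{47}{4} + \frac{t}{4}\right) = \frac{23}{4} + \frac{t}{4}$)
$\frac{d{\left(j \right)}}{n{\left(61,-1 + \left(-5 + 2\right) \left(-2\right) \left(-5\right) \right)}} = \frac{\frac{23}{4} + \frac{1}{4} \cdot 11}{-14 + \left(-1 + \left(-5 + 2\right) \left(-2\right) \left(-5\right)\right)} = \frac{\frac{23}{4} + \frac{11}{4}}{-14 + \left(-1 + \left(-3\right) \left(-2\right) \left(-5\right)\right)} = \frac{17}{2 \left(-14 + \left(-1 + 6 \left(-5\right)\right)\right)} = \frac{17}{2 \left(-14 - 31\right)} = \frac{17}{2 \left(-45\right)} = \frac{17}{2} \left(- \frac{1}{45}\right) = - \frac{17}{90}$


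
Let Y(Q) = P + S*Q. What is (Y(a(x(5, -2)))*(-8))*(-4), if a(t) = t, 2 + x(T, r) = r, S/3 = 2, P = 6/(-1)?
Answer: -960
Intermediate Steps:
P = -6 (P = 6*(-1) = -6)
S = 6 (S = 3*2 = 6)
x(T, r) = -2 + r
Y(Q) = -6 + 6*Q
(Y(a(x(5, -2)))*(-8))*(-4) = ((-6 + 6*(-2 - 2))*(-8))*(-4) = ((-6 + 6*(-4))*(-8))*(-4) = ((-6 - 24)*(-8))*(-4) = -30*(-8)*(-4) = 240*(-4) = -960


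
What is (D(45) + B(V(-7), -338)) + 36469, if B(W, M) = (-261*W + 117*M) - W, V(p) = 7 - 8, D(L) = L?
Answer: -2770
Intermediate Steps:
V(p) = -1
B(W, M) = -262*W + 117*M
(D(45) + B(V(-7), -338)) + 36469 = (45 + (-262*(-1) + 117*(-338))) + 36469 = (45 + (262 - 39546)) + 36469 = (45 - 39284) + 36469 = -39239 + 36469 = -2770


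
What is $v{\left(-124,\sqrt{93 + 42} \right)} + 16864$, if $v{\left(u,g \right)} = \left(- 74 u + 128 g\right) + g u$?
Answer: $26040 + 12 \sqrt{15} \approx 26086.0$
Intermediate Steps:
$v{\left(u,g \right)} = - 74 u + 128 g + g u$
$v{\left(-124,\sqrt{93 + 42} \right)} + 16864 = \left(\left(-74\right) \left(-124\right) + 128 \sqrt{93 + 42} + \sqrt{93 + 42} \left(-124\right)\right) + 16864 = \left(9176 + 128 \sqrt{135} + \sqrt{135} \left(-124\right)\right) + 16864 = \left(9176 + 128 \cdot 3 \sqrt{15} + 3 \sqrt{15} \left(-124\right)\right) + 16864 = \left(9176 + 384 \sqrt{15} - 372 \sqrt{15}\right) + 16864 = \left(9176 + 12 \sqrt{15}\right) + 16864 = 26040 + 12 \sqrt{15}$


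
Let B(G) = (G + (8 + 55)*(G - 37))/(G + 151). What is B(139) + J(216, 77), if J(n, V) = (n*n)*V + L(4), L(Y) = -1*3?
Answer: 208366835/58 ≈ 3.5925e+6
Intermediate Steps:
L(Y) = -3
J(n, V) = -3 + V*n² (J(n, V) = (n*n)*V - 3 = n²*V - 3 = V*n² - 3 = -3 + V*n²)
B(G) = (-2331 + 64*G)/(151 + G) (B(G) = (G + 63*(-37 + G))/(151 + G) = (G + (-2331 + 63*G))/(151 + G) = (-2331 + 64*G)/(151 + G))
B(139) + J(216, 77) = (-2331 + 64*139)/(151 + 139) + (-3 + 77*216²) = (-2331 + 8896)/290 + (-3 + 77*46656) = (1/290)*6565 + (-3 + 3592512) = 1313/58 + 3592509 = 208366835/58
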